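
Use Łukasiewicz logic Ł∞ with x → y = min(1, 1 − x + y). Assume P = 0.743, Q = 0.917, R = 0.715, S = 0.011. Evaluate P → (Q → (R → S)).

R → S = min(1, 1 − 0.715 + 0.011) = min(1, 0.296) = 0.296
Q → (R → S) = min(1, 1 − 0.917 + 0.296) = min(1, 0.379) = 0.379
P → (Q → (R → S)) = min(1, 1 − 0.743 + 0.379) = min(1, 0.636) = 0.636

0.636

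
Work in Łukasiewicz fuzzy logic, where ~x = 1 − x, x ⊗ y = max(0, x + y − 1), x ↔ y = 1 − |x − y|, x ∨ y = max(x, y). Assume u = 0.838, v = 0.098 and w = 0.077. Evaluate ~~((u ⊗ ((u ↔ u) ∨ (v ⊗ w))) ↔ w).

u ↔ u = 1 − |0.838 − 0.838| = 1 − 0.000 = 1.000
v ⊗ w = max(0, 0.098 + 0.077 − 1) = max(0, -0.825) = 0.000
(u ↔ u) ∨ (v ⊗ w) = max(1.000, 0.000) = 1.000
u ⊗ ((u ↔ u) ∨ (v ⊗ w)) = max(0, 0.838 + 1.000 − 1) = max(0, 0.838) = 0.838
(u ⊗ ((u ↔ u) ∨ (v ⊗ w))) ↔ w = 1 − |0.838 − 0.077| = 1 − 0.761 = 0.239
~((u ⊗ ((u ↔ u) ∨ (v ⊗ w))) ↔ w) = 1 − 0.239 = 0.761
~~((u ⊗ ((u ↔ u) ∨ (v ⊗ w))) ↔ w) = 1 − 0.761 = 0.239

0.239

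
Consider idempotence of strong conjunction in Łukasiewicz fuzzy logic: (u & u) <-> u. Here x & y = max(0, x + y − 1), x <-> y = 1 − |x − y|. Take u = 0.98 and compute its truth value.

0.98

u & u = max(0, 0.98 + 0.98 − 1) = max(0, 0.96) = 0.96
(u & u) <-> u = 1 − |0.96 − 0.98| = 1 − 0.02 = 0.98
(The value 0.98 < 1 shows this instance is not satisfied; fails in Ł∞ since a ⊗ a = max(0, 2a−1) ≠ a in general.)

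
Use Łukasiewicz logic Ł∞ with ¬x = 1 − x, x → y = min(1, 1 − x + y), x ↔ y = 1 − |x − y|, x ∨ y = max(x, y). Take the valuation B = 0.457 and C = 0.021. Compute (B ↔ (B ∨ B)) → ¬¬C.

0.021

B ∨ B = max(0.457, 0.457) = 0.457
B ↔ (B ∨ B) = 1 − |0.457 − 0.457| = 1 − 0.000 = 1.000
¬C = 1 − 0.021 = 0.979
¬¬C = 1 − 0.979 = 0.021
(B ↔ (B ∨ B)) → ¬¬C = min(1, 1 − 1.000 + 0.021) = min(1, 0.021) = 0.021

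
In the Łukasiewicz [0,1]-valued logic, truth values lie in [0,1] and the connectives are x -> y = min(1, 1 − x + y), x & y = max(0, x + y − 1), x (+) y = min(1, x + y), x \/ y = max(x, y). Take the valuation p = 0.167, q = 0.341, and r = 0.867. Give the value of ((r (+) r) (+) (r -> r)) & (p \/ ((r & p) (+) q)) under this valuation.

0.375

r (+) r = min(1, 0.867 + 0.867) = min(1, 1.734) = 1.000
r -> r = min(1, 1 − 0.867 + 0.867) = min(1, 1.000) = 1.000
(r (+) r) (+) (r -> r) = min(1, 1.000 + 1.000) = min(1, 2.000) = 1.000
r & p = max(0, 0.867 + 0.167 − 1) = max(0, 0.034) = 0.034
(r & p) (+) q = min(1, 0.034 + 0.341) = min(1, 0.375) = 0.375
p \/ ((r & p) (+) q) = max(0.167, 0.375) = 0.375
((r (+) r) (+) (r -> r)) & (p \/ ((r & p) (+) q)) = max(0, 1.000 + 0.375 − 1) = max(0, 0.375) = 0.375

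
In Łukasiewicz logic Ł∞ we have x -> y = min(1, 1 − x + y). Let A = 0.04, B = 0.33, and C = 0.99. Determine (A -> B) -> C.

A -> B = min(1, 1 − 0.04 + 0.33) = min(1, 1.29) = 1.00
(A -> B) -> C = min(1, 1 − 1.00 + 0.99) = min(1, 0.99) = 0.99

0.99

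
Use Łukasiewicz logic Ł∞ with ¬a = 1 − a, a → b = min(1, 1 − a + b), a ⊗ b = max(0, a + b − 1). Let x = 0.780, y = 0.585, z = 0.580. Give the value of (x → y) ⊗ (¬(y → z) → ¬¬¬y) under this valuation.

x → y = min(1, 1 − 0.780 + 0.585) = min(1, 0.805) = 0.805
y → z = min(1, 1 − 0.585 + 0.580) = min(1, 0.995) = 0.995
¬(y → z) = 1 − 0.995 = 0.005
¬y = 1 − 0.585 = 0.415
¬¬y = 1 − 0.415 = 0.585
¬¬¬y = 1 − 0.585 = 0.415
¬(y → z) → ¬¬¬y = min(1, 1 − 0.005 + 0.415) = min(1, 1.410) = 1.000
(x → y) ⊗ (¬(y → z) → ¬¬¬y) = max(0, 0.805 + 1.000 − 1) = max(0, 0.805) = 0.805

0.805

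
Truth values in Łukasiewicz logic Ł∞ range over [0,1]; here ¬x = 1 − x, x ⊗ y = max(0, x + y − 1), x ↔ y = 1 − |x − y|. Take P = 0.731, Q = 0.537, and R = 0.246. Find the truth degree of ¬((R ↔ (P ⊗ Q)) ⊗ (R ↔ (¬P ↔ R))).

0.753

P ⊗ Q = max(0, 0.731 + 0.537 − 1) = max(0, 0.268) = 0.268
R ↔ (P ⊗ Q) = 1 − |0.246 − 0.268| = 1 − 0.022 = 0.978
¬P = 1 − 0.731 = 0.269
¬P ↔ R = 1 − |0.269 − 0.246| = 1 − 0.023 = 0.977
R ↔ (¬P ↔ R) = 1 − |0.246 − 0.977| = 1 − 0.731 = 0.269
(R ↔ (P ⊗ Q)) ⊗ (R ↔ (¬P ↔ R)) = max(0, 0.978 + 0.269 − 1) = max(0, 0.247) = 0.247
¬((R ↔ (P ⊗ Q)) ⊗ (R ↔ (¬P ↔ R))) = 1 − 0.247 = 0.753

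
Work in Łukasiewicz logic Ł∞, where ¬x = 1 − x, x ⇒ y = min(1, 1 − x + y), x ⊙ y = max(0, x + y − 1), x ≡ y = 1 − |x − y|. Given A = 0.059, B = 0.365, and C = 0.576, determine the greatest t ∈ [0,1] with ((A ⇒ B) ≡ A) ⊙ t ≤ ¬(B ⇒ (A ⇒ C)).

A ⇒ B = min(1, 1 − 0.059 + 0.365) = min(1, 1.306) = 1.000
(A ⇒ B) ≡ A = 1 − |1.000 − 0.059| = 1 − 0.941 = 0.059
So the left factor is (A ⇒ B) ≡ A = 0.059.
A ⇒ C = min(1, 1 − 0.059 + 0.576) = min(1, 1.517) = 1.000
B ⇒ (A ⇒ C) = min(1, 1 − 0.365 + 1.000) = min(1, 1.635) = 1.000
¬(B ⇒ (A ⇒ C)) = 1 − 1.000 = 0.000
So the right-hand bound is ¬(B ⇒ (A ⇒ C)) = 0.000.
The residuum of the Łukasiewicz t-norm gives the supremum: min(1, 1 − 0.059 + 0.000).
1 − 0.059 + 0.000 = 0.941, so t = min(1, 0.941) = 0.941.
Check: 0.059 ⊙ 0.941 = max(0, 0.000) = 0.000 ≤ 0.000.

0.941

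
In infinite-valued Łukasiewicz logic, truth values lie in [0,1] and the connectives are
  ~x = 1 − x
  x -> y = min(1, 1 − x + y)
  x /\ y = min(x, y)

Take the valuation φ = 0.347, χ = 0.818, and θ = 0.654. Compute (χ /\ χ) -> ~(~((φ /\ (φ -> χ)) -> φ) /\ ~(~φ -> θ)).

χ /\ χ = min(0.818, 0.818) = 0.818
φ -> χ = min(1, 1 − 0.347 + 0.818) = min(1, 1.471) = 1.000
φ /\ (φ -> χ) = min(0.347, 1.000) = 0.347
(φ /\ (φ -> χ)) -> φ = min(1, 1 − 0.347 + 0.347) = min(1, 1.000) = 1.000
~((φ /\ (φ -> χ)) -> φ) = 1 − 1.000 = 0.000
~φ = 1 − 0.347 = 0.653
~φ -> θ = min(1, 1 − 0.653 + 0.654) = min(1, 1.001) = 1.000
~(~φ -> θ) = 1 − 1.000 = 0.000
~((φ /\ (φ -> χ)) -> φ) /\ ~(~φ -> θ) = min(0.000, 0.000) = 0.000
~(~((φ /\ (φ -> χ)) -> φ) /\ ~(~φ -> θ)) = 1 − 0.000 = 1.000
(χ /\ χ) -> ~(~((φ /\ (φ -> χ)) -> φ) /\ ~(~φ -> θ)) = min(1, 1 − 0.818 + 1.000) = min(1, 1.182) = 1.000

1.000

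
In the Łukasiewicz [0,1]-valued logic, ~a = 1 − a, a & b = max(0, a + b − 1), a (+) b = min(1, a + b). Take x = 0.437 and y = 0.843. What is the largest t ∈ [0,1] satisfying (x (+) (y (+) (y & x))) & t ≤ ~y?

0.157

y & x = max(0, 0.843 + 0.437 − 1) = max(0, 0.280) = 0.280
y (+) (y & x) = min(1, 0.843 + 0.280) = min(1, 1.123) = 1.000
x (+) (y (+) (y & x)) = min(1, 0.437 + 1.000) = min(1, 1.437) = 1.000
So the left factor is x (+) (y (+) (y & x)) = 1.000.
~y = 1 − 0.843 = 0.157
So the right-hand bound is ~y = 0.157.
The residuum of the Łukasiewicz t-norm gives the supremum: min(1, 1 − 1.000 + 0.157).
1 − 1.000 + 0.157 = 0.157, so t = min(1, 0.157) = 0.157.
Check: 1.000 & 0.157 = max(0, 0.157) = 0.157 ≤ 0.157.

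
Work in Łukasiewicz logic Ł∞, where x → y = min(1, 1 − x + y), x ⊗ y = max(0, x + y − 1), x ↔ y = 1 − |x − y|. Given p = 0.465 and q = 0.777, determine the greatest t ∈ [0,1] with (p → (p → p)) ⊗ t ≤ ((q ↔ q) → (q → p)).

p → p = min(1, 1 − 0.465 + 0.465) = min(1, 1.000) = 1.000
p → (p → p) = min(1, 1 − 0.465 + 1.000) = min(1, 1.535) = 1.000
So the left factor is p → (p → p) = 1.000.
q ↔ q = 1 − |0.777 − 0.777| = 1 − 0.000 = 1.000
q → p = min(1, 1 − 0.777 + 0.465) = min(1, 0.688) = 0.688
(q ↔ q) → (q → p) = min(1, 1 − 1.000 + 0.688) = min(1, 0.688) = 0.688
So the right-hand bound is (q ↔ q) → (q → p) = 0.688.
The residuum of the Łukasiewicz t-norm gives the supremum: min(1, 1 − 1.000 + 0.688).
1 − 1.000 + 0.688 = 0.688, so t = min(1, 0.688) = 0.688.
Check: 1.000 ⊗ 0.688 = max(0, 0.688) = 0.688 ≤ 0.688.

0.688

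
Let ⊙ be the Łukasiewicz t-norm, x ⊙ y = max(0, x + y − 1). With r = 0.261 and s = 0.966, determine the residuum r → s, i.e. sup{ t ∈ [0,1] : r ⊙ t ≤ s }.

The residuum of the Łukasiewicz t-norm gives the supremum: min(1, 1 − 0.261 + 0.966).
1 − 0.261 + 0.966 = 1.705, so t = min(1, 1.705) = 1.000.
Check: 0.261 ⊙ 1.000 = max(0, 0.261) = 0.261 ≤ 0.966.

1.000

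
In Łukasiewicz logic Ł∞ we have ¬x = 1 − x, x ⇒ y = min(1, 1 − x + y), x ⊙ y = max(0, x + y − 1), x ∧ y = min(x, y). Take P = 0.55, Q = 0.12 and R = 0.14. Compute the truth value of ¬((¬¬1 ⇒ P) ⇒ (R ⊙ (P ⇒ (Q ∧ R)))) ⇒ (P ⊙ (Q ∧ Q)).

0.45

¬1 = 1 − 1.00 = 0.00
¬¬1 = 1 − 0.00 = 1.00
¬¬1 ⇒ P = min(1, 1 − 1.00 + 0.55) = min(1, 0.55) = 0.55
Q ∧ R = min(0.12, 0.14) = 0.12
P ⇒ (Q ∧ R) = min(1, 1 − 0.55 + 0.12) = min(1, 0.57) = 0.57
R ⊙ (P ⇒ (Q ∧ R)) = max(0, 0.14 + 0.57 − 1) = max(0, -0.29) = 0.00
(¬¬1 ⇒ P) ⇒ (R ⊙ (P ⇒ (Q ∧ R))) = min(1, 1 − 0.55 + 0.00) = min(1, 0.45) = 0.45
¬((¬¬1 ⇒ P) ⇒ (R ⊙ (P ⇒ (Q ∧ R)))) = 1 − 0.45 = 0.55
Q ∧ Q = min(0.12, 0.12) = 0.12
P ⊙ (Q ∧ Q) = max(0, 0.55 + 0.12 − 1) = max(0, -0.33) = 0.00
¬((¬¬1 ⇒ P) ⇒ (R ⊙ (P ⇒ (Q ∧ R)))) ⇒ (P ⊙ (Q ∧ Q)) = min(1, 1 − 0.55 + 0.00) = min(1, 0.45) = 0.45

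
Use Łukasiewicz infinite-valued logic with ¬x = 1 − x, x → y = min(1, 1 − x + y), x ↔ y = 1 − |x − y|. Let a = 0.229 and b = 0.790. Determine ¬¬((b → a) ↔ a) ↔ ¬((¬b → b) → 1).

0.210

b → a = min(1, 1 − 0.790 + 0.229) = min(1, 0.439) = 0.439
(b → a) ↔ a = 1 − |0.439 − 0.229| = 1 − 0.210 = 0.790
¬((b → a) ↔ a) = 1 − 0.790 = 0.210
¬¬((b → a) ↔ a) = 1 − 0.210 = 0.790
¬b = 1 − 0.790 = 0.210
¬b → b = min(1, 1 − 0.210 + 0.790) = min(1, 1.580) = 1.000
(¬b → b) → 1 = min(1, 1 − 1.000 + 1.000) = min(1, 1.000) = 1.000
¬((¬b → b) → 1) = 1 − 1.000 = 0.000
¬¬((b → a) ↔ a) ↔ ¬((¬b → b) → 1) = 1 − |0.790 − 0.000| = 1 − 0.790 = 0.210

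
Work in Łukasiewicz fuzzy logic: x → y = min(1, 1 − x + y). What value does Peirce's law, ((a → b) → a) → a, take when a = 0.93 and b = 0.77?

a → b = min(1, 1 − 0.93 + 0.77) = min(1, 0.84) = 0.84
(a → b) → a = min(1, 1 − 0.84 + 0.93) = min(1, 1.09) = 1.00
((a → b) → a) → a = min(1, 1 − 1.00 + 0.93) = min(1, 0.93) = 0.93
(The value 0.93 < 1 shows this instance is not satisfied; not a Ł∞-tautology in general.)

0.93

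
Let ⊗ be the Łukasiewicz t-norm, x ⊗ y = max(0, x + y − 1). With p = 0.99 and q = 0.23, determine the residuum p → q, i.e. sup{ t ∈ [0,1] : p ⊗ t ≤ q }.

The residuum of the Łukasiewicz t-norm gives the supremum: min(1, 1 − 0.99 + 0.23).
1 − 0.99 + 0.23 = 0.24, so t = min(1, 0.24) = 0.24.
Check: 0.99 ⊗ 0.24 = max(0, 0.23) = 0.23 ≤ 0.23.

0.24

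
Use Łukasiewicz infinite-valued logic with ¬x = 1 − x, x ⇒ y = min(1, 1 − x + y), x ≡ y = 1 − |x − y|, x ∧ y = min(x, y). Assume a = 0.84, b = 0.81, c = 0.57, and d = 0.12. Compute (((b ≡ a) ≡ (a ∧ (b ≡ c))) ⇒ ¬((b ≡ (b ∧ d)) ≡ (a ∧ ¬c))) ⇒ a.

b ≡ a = 1 − |0.81 − 0.84| = 1 − 0.03 = 0.97
b ≡ c = 1 − |0.81 − 0.57| = 1 − 0.24 = 0.76
a ∧ (b ≡ c) = min(0.84, 0.76) = 0.76
(b ≡ a) ≡ (a ∧ (b ≡ c)) = 1 − |0.97 − 0.76| = 1 − 0.21 = 0.79
b ∧ d = min(0.81, 0.12) = 0.12
b ≡ (b ∧ d) = 1 − |0.81 − 0.12| = 1 − 0.69 = 0.31
¬c = 1 − 0.57 = 0.43
a ∧ ¬c = min(0.84, 0.43) = 0.43
(b ≡ (b ∧ d)) ≡ (a ∧ ¬c) = 1 − |0.31 − 0.43| = 1 − 0.12 = 0.88
¬((b ≡ (b ∧ d)) ≡ (a ∧ ¬c)) = 1 − 0.88 = 0.12
((b ≡ a) ≡ (a ∧ (b ≡ c))) ⇒ ¬((b ≡ (b ∧ d)) ≡ (a ∧ ¬c)) = min(1, 1 − 0.79 + 0.12) = min(1, 0.33) = 0.33
(((b ≡ a) ≡ (a ∧ (b ≡ c))) ⇒ ¬((b ≡ (b ∧ d)) ≡ (a ∧ ¬c))) ⇒ a = min(1, 1 − 0.33 + 0.84) = min(1, 1.51) = 1.00

1.00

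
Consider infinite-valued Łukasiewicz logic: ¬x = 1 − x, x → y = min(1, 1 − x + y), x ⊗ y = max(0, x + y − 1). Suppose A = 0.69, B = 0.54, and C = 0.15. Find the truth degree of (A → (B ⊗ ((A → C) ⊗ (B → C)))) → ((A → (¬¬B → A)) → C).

A → C = min(1, 1 − 0.69 + 0.15) = min(1, 0.46) = 0.46
B → C = min(1, 1 − 0.54 + 0.15) = min(1, 0.61) = 0.61
(A → C) ⊗ (B → C) = max(0, 0.46 + 0.61 − 1) = max(0, 0.07) = 0.07
B ⊗ ((A → C) ⊗ (B → C)) = max(0, 0.54 + 0.07 − 1) = max(0, -0.39) = 0.00
A → (B ⊗ ((A → C) ⊗ (B → C))) = min(1, 1 − 0.69 + 0.00) = min(1, 0.31) = 0.31
¬B = 1 − 0.54 = 0.46
¬¬B = 1 − 0.46 = 0.54
¬¬B → A = min(1, 1 − 0.54 + 0.69) = min(1, 1.15) = 1.00
A → (¬¬B → A) = min(1, 1 − 0.69 + 1.00) = min(1, 1.31) = 1.00
(A → (¬¬B → A)) → C = min(1, 1 − 1.00 + 0.15) = min(1, 0.15) = 0.15
(A → (B ⊗ ((A → C) ⊗ (B → C)))) → ((A → (¬¬B → A)) → C) = min(1, 1 − 0.31 + 0.15) = min(1, 0.84) = 0.84

0.84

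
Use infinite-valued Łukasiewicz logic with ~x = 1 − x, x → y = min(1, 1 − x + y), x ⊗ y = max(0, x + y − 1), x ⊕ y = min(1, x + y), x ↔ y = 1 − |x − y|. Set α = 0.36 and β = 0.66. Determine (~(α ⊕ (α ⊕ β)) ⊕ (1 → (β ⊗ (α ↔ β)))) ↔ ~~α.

α ⊕ β = min(1, 0.36 + 0.66) = min(1, 1.02) = 1.00
α ⊕ (α ⊕ β) = min(1, 0.36 + 1.00) = min(1, 1.36) = 1.00
~(α ⊕ (α ⊕ β)) = 1 − 1.00 = 0.00
α ↔ β = 1 − |0.36 − 0.66| = 1 − 0.30 = 0.70
β ⊗ (α ↔ β) = max(0, 0.66 + 0.70 − 1) = max(0, 0.36) = 0.36
1 → (β ⊗ (α ↔ β)) = min(1, 1 − 1.00 + 0.36) = min(1, 0.36) = 0.36
~(α ⊕ (α ⊕ β)) ⊕ (1 → (β ⊗ (α ↔ β))) = min(1, 0.00 + 0.36) = min(1, 0.36) = 0.36
~α = 1 − 0.36 = 0.64
~~α = 1 − 0.64 = 0.36
(~(α ⊕ (α ⊕ β)) ⊕ (1 → (β ⊗ (α ↔ β)))) ↔ ~~α = 1 − |0.36 − 0.36| = 1 − 0.00 = 1.00

1.00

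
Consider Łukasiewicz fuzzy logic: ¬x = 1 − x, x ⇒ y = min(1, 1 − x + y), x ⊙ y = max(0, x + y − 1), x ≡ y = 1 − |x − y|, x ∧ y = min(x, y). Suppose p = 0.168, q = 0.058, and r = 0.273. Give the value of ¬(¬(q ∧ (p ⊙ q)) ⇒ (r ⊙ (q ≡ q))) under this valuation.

0.727

p ⊙ q = max(0, 0.168 + 0.058 − 1) = max(0, -0.774) = 0.000
q ∧ (p ⊙ q) = min(0.058, 0.000) = 0.000
¬(q ∧ (p ⊙ q)) = 1 − 0.000 = 1.000
q ≡ q = 1 − |0.058 − 0.058| = 1 − 0.000 = 1.000
r ⊙ (q ≡ q) = max(0, 0.273 + 1.000 − 1) = max(0, 0.273) = 0.273
¬(q ∧ (p ⊙ q)) ⇒ (r ⊙ (q ≡ q)) = min(1, 1 − 1.000 + 0.273) = min(1, 0.273) = 0.273
¬(¬(q ∧ (p ⊙ q)) ⇒ (r ⊙ (q ≡ q))) = 1 − 0.273 = 0.727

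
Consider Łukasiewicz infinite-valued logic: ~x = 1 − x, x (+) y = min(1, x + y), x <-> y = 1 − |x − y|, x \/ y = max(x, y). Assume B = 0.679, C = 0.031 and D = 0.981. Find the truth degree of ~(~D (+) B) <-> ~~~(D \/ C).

~D = 1 − 0.981 = 0.019
~D (+) B = min(1, 0.019 + 0.679) = min(1, 0.698) = 0.698
~(~D (+) B) = 1 − 0.698 = 0.302
D \/ C = max(0.981, 0.031) = 0.981
~(D \/ C) = 1 − 0.981 = 0.019
~~(D \/ C) = 1 − 0.019 = 0.981
~~~(D \/ C) = 1 − 0.981 = 0.019
~(~D (+) B) <-> ~~~(D \/ C) = 1 − |0.302 − 0.019| = 1 − 0.283 = 0.717

0.717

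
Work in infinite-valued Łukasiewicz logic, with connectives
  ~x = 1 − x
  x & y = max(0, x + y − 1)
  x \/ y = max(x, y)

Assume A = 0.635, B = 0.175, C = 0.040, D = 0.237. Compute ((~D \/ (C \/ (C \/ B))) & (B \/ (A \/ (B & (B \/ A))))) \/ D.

~D = 1 − 0.237 = 0.763
C \/ B = max(0.040, 0.175) = 0.175
C \/ (C \/ B) = max(0.040, 0.175) = 0.175
~D \/ (C \/ (C \/ B)) = max(0.763, 0.175) = 0.763
B \/ A = max(0.175, 0.635) = 0.635
B & (B \/ A) = max(0, 0.175 + 0.635 − 1) = max(0, -0.190) = 0.000
A \/ (B & (B \/ A)) = max(0.635, 0.000) = 0.635
B \/ (A \/ (B & (B \/ A))) = max(0.175, 0.635) = 0.635
(~D \/ (C \/ (C \/ B))) & (B \/ (A \/ (B & (B \/ A)))) = max(0, 0.763 + 0.635 − 1) = max(0, 0.398) = 0.398
((~D \/ (C \/ (C \/ B))) & (B \/ (A \/ (B & (B \/ A))))) \/ D = max(0.398, 0.237) = 0.398

0.398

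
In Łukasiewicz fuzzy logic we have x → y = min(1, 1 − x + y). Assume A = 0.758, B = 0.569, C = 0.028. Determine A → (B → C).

B → C = min(1, 1 − 0.569 + 0.028) = min(1, 0.459) = 0.459
A → (B → C) = min(1, 1 − 0.758 + 0.459) = min(1, 0.701) = 0.701

0.701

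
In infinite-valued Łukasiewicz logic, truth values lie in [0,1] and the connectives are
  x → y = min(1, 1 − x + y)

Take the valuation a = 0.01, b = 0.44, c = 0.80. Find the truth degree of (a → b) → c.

0.80

a → b = min(1, 1 − 0.01 + 0.44) = min(1, 1.43) = 1.00
(a → b) → c = min(1, 1 − 1.00 + 0.80) = min(1, 0.80) = 0.80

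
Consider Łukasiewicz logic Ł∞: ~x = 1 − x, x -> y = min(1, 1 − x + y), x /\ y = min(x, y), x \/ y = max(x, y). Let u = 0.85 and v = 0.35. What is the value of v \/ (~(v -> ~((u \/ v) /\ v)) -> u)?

1.00

u \/ v = max(0.85, 0.35) = 0.85
(u \/ v) /\ v = min(0.85, 0.35) = 0.35
~((u \/ v) /\ v) = 1 − 0.35 = 0.65
v -> ~((u \/ v) /\ v) = min(1, 1 − 0.35 + 0.65) = min(1, 1.30) = 1.00
~(v -> ~((u \/ v) /\ v)) = 1 − 1.00 = 0.00
~(v -> ~((u \/ v) /\ v)) -> u = min(1, 1 − 0.00 + 0.85) = min(1, 1.85) = 1.00
v \/ (~(v -> ~((u \/ v) /\ v)) -> u) = max(0.35, 1.00) = 1.00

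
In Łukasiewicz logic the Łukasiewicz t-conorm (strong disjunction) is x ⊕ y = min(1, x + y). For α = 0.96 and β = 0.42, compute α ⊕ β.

1.00

α ⊕ β = min(1, 0.96 + 0.42) = min(1, 1.38) = 1.00
For comparison, the Gödel t-conorm max(x, y) would give 0.96.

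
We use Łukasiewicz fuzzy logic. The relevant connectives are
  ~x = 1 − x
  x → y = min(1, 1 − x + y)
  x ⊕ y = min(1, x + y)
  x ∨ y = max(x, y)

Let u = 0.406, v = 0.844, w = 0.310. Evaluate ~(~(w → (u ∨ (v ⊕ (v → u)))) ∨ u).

v → u = min(1, 1 − 0.844 + 0.406) = min(1, 0.562) = 0.562
v ⊕ (v → u) = min(1, 0.844 + 0.562) = min(1, 1.406) = 1.000
u ∨ (v ⊕ (v → u)) = max(0.406, 1.000) = 1.000
w → (u ∨ (v ⊕ (v → u))) = min(1, 1 − 0.310 + 1.000) = min(1, 1.690) = 1.000
~(w → (u ∨ (v ⊕ (v → u)))) = 1 − 1.000 = 0.000
~(w → (u ∨ (v ⊕ (v → u)))) ∨ u = max(0.000, 0.406) = 0.406
~(~(w → (u ∨ (v ⊕ (v → u)))) ∨ u) = 1 − 0.406 = 0.594

0.594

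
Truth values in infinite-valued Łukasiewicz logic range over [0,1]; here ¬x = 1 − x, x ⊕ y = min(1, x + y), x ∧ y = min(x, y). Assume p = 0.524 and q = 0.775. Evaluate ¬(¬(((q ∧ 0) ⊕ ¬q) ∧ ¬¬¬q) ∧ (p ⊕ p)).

0.225

q ∧ 0 = min(0.775, 0.000) = 0.000
¬q = 1 − 0.775 = 0.225
(q ∧ 0) ⊕ ¬q = min(1, 0.000 + 0.225) = min(1, 0.225) = 0.225
¬¬q = 1 − 0.225 = 0.775
¬¬¬q = 1 − 0.775 = 0.225
((q ∧ 0) ⊕ ¬q) ∧ ¬¬¬q = min(0.225, 0.225) = 0.225
¬(((q ∧ 0) ⊕ ¬q) ∧ ¬¬¬q) = 1 − 0.225 = 0.775
p ⊕ p = min(1, 0.524 + 0.524) = min(1, 1.048) = 1.000
¬(((q ∧ 0) ⊕ ¬q) ∧ ¬¬¬q) ∧ (p ⊕ p) = min(0.775, 1.000) = 0.775
¬(¬(((q ∧ 0) ⊕ ¬q) ∧ ¬¬¬q) ∧ (p ⊕ p)) = 1 − 0.775 = 0.225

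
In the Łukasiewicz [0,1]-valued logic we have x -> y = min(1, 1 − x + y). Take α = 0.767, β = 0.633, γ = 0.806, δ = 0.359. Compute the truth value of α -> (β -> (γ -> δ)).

γ -> δ = min(1, 1 − 0.806 + 0.359) = min(1, 0.553) = 0.553
β -> (γ -> δ) = min(1, 1 − 0.633 + 0.553) = min(1, 0.920) = 0.920
α -> (β -> (γ -> δ)) = min(1, 1 − 0.767 + 0.920) = min(1, 1.153) = 1.000

1.000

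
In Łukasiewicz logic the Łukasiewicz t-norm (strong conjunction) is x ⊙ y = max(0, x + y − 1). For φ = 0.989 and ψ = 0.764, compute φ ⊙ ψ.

0.753

φ ⊙ ψ = max(0, 0.989 + 0.764 − 1) = max(0, 0.753) = 0.753
For comparison, the Gödel (minimum) t-norm min(x, y) would give 0.764.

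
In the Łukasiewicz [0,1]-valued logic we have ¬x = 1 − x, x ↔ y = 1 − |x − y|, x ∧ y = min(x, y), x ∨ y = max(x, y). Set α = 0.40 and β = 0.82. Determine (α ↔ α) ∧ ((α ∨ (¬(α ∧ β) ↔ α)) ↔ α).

0.60

α ↔ α = 1 − |0.40 − 0.40| = 1 − 0.00 = 1.00
α ∧ β = min(0.40, 0.82) = 0.40
¬(α ∧ β) = 1 − 0.40 = 0.60
¬(α ∧ β) ↔ α = 1 − |0.60 − 0.40| = 1 − 0.20 = 0.80
α ∨ (¬(α ∧ β) ↔ α) = max(0.40, 0.80) = 0.80
(α ∨ (¬(α ∧ β) ↔ α)) ↔ α = 1 − |0.80 − 0.40| = 1 − 0.40 = 0.60
(α ↔ α) ∧ ((α ∨ (¬(α ∧ β) ↔ α)) ↔ α) = min(1.00, 0.60) = 0.60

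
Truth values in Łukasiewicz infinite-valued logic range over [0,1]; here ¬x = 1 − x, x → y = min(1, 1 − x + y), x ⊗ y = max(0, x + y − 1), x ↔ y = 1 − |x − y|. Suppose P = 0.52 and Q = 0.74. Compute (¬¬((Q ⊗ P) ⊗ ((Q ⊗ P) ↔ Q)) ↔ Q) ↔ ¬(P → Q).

0.74

Q ⊗ P = max(0, 0.74 + 0.52 − 1) = max(0, 0.26) = 0.26
(Q ⊗ P) ↔ Q = 1 − |0.26 − 0.74| = 1 − 0.48 = 0.52
(Q ⊗ P) ⊗ ((Q ⊗ P) ↔ Q) = max(0, 0.26 + 0.52 − 1) = max(0, -0.22) = 0.00
¬((Q ⊗ P) ⊗ ((Q ⊗ P) ↔ Q)) = 1 − 0.00 = 1.00
¬¬((Q ⊗ P) ⊗ ((Q ⊗ P) ↔ Q)) = 1 − 1.00 = 0.00
¬¬((Q ⊗ P) ⊗ ((Q ⊗ P) ↔ Q)) ↔ Q = 1 − |0.00 − 0.74| = 1 − 0.74 = 0.26
P → Q = min(1, 1 − 0.52 + 0.74) = min(1, 1.22) = 1.00
¬(P → Q) = 1 − 1.00 = 0.00
(¬¬((Q ⊗ P) ⊗ ((Q ⊗ P) ↔ Q)) ↔ Q) ↔ ¬(P → Q) = 1 − |0.26 − 0.00| = 1 − 0.26 = 0.74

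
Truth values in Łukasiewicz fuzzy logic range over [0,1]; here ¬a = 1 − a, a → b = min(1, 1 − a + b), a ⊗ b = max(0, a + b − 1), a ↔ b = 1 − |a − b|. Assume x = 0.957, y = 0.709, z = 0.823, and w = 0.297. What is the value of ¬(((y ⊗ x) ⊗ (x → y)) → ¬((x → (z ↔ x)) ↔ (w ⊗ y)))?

y ⊗ x = max(0, 0.709 + 0.957 − 1) = max(0, 0.666) = 0.666
x → y = min(1, 1 − 0.957 + 0.709) = min(1, 0.752) = 0.752
(y ⊗ x) ⊗ (x → y) = max(0, 0.666 + 0.752 − 1) = max(0, 0.418) = 0.418
z ↔ x = 1 − |0.823 − 0.957| = 1 − 0.134 = 0.866
x → (z ↔ x) = min(1, 1 − 0.957 + 0.866) = min(1, 0.909) = 0.909
w ⊗ y = max(0, 0.297 + 0.709 − 1) = max(0, 0.006) = 0.006
(x → (z ↔ x)) ↔ (w ⊗ y) = 1 − |0.909 − 0.006| = 1 − 0.903 = 0.097
¬((x → (z ↔ x)) ↔ (w ⊗ y)) = 1 − 0.097 = 0.903
((y ⊗ x) ⊗ (x → y)) → ¬((x → (z ↔ x)) ↔ (w ⊗ y)) = min(1, 1 − 0.418 + 0.903) = min(1, 1.485) = 1.000
¬(((y ⊗ x) ⊗ (x → y)) → ¬((x → (z ↔ x)) ↔ (w ⊗ y))) = 1 − 1.000 = 0.000

0.000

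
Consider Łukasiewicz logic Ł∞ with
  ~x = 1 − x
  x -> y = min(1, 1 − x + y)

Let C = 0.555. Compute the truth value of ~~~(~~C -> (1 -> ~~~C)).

0.110

~C = 1 − 0.555 = 0.445
~~C = 1 − 0.445 = 0.555
~~~C = 1 − 0.555 = 0.445
1 -> ~~~C = min(1, 1 − 1.000 + 0.445) = min(1, 0.445) = 0.445
~~C -> (1 -> ~~~C) = min(1, 1 − 0.555 + 0.445) = min(1, 0.890) = 0.890
~(~~C -> (1 -> ~~~C)) = 1 − 0.890 = 0.110
~~(~~C -> (1 -> ~~~C)) = 1 − 0.110 = 0.890
~~~(~~C -> (1 -> ~~~C)) = 1 − 0.890 = 0.110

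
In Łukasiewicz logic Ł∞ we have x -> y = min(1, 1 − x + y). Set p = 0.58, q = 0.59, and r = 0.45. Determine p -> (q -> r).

1.00

q -> r = min(1, 1 − 0.59 + 0.45) = min(1, 0.86) = 0.86
p -> (q -> r) = min(1, 1 − 0.58 + 0.86) = min(1, 1.28) = 1.00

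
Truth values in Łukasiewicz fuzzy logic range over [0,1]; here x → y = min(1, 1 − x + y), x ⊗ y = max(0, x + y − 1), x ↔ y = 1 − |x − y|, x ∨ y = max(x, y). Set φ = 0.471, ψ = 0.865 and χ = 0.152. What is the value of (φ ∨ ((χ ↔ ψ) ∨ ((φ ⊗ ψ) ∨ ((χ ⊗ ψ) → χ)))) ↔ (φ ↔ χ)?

0.681

χ ↔ ψ = 1 − |0.152 − 0.865| = 1 − 0.713 = 0.287
φ ⊗ ψ = max(0, 0.471 + 0.865 − 1) = max(0, 0.336) = 0.336
χ ⊗ ψ = max(0, 0.152 + 0.865 − 1) = max(0, 0.017) = 0.017
(χ ⊗ ψ) → χ = min(1, 1 − 0.017 + 0.152) = min(1, 1.135) = 1.000
(φ ⊗ ψ) ∨ ((χ ⊗ ψ) → χ) = max(0.336, 1.000) = 1.000
(χ ↔ ψ) ∨ ((φ ⊗ ψ) ∨ ((χ ⊗ ψ) → χ)) = max(0.287, 1.000) = 1.000
φ ∨ ((χ ↔ ψ) ∨ ((φ ⊗ ψ) ∨ ((χ ⊗ ψ) → χ))) = max(0.471, 1.000) = 1.000
φ ↔ χ = 1 − |0.471 − 0.152| = 1 − 0.319 = 0.681
(φ ∨ ((χ ↔ ψ) ∨ ((φ ⊗ ψ) ∨ ((χ ⊗ ψ) → χ)))) ↔ (φ ↔ χ) = 1 − |1.000 − 0.681| = 1 − 0.319 = 0.681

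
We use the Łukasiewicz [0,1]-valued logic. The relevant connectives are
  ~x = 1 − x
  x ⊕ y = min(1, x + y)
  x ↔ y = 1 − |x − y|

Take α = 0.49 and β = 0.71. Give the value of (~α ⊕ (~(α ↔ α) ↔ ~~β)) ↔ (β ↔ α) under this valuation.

0.98

~α = 1 − 0.49 = 0.51
α ↔ α = 1 − |0.49 − 0.49| = 1 − 0.00 = 1.00
~(α ↔ α) = 1 − 1.00 = 0.00
~β = 1 − 0.71 = 0.29
~~β = 1 − 0.29 = 0.71
~(α ↔ α) ↔ ~~β = 1 − |0.00 − 0.71| = 1 − 0.71 = 0.29
~α ⊕ (~(α ↔ α) ↔ ~~β) = min(1, 0.51 + 0.29) = min(1, 0.80) = 0.80
β ↔ α = 1 − |0.71 − 0.49| = 1 − 0.22 = 0.78
(~α ⊕ (~(α ↔ α) ↔ ~~β)) ↔ (β ↔ α) = 1 − |0.80 − 0.78| = 1 − 0.02 = 0.98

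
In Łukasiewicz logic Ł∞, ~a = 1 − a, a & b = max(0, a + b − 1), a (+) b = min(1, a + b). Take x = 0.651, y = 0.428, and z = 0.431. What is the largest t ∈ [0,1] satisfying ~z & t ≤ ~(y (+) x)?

0.431

~z = 1 − 0.431 = 0.569
So the left factor is ~z = 0.569.
y (+) x = min(1, 0.428 + 0.651) = min(1, 1.079) = 1.000
~(y (+) x) = 1 − 1.000 = 0.000
So the right-hand bound is ~(y (+) x) = 0.000.
The residuum of the Łukasiewicz t-norm gives the supremum: min(1, 1 − 0.569 + 0.000).
1 − 0.569 + 0.000 = 0.431, so t = min(1, 0.431) = 0.431.
Check: 0.569 & 0.431 = max(0, 0.000) = 0.000 ≤ 0.000.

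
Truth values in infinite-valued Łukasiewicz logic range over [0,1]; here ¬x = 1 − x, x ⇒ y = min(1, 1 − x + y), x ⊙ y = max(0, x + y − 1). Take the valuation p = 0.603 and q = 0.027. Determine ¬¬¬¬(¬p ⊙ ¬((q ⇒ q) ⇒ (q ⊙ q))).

¬p = 1 − 0.603 = 0.397
q ⇒ q = min(1, 1 − 0.027 + 0.027) = min(1, 1.000) = 1.000
q ⊙ q = max(0, 0.027 + 0.027 − 1) = max(0, -0.946) = 0.000
(q ⇒ q) ⇒ (q ⊙ q) = min(1, 1 − 1.000 + 0.000) = min(1, 0.000) = 0.000
¬((q ⇒ q) ⇒ (q ⊙ q)) = 1 − 0.000 = 1.000
¬p ⊙ ¬((q ⇒ q) ⇒ (q ⊙ q)) = max(0, 0.397 + 1.000 − 1) = max(0, 0.397) = 0.397
¬(¬p ⊙ ¬((q ⇒ q) ⇒ (q ⊙ q))) = 1 − 0.397 = 0.603
¬¬(¬p ⊙ ¬((q ⇒ q) ⇒ (q ⊙ q))) = 1 − 0.603 = 0.397
¬¬¬(¬p ⊙ ¬((q ⇒ q) ⇒ (q ⊙ q))) = 1 − 0.397 = 0.603
¬¬¬¬(¬p ⊙ ¬((q ⇒ q) ⇒ (q ⊙ q))) = 1 − 0.603 = 0.397

0.397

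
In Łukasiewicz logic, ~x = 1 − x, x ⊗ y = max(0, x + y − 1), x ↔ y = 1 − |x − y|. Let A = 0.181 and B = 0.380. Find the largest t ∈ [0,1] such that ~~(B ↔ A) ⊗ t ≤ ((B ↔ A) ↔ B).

B ↔ A = 1 − |0.380 − 0.181| = 1 − 0.199 = 0.801
~(B ↔ A) = 1 − 0.801 = 0.199
~~(B ↔ A) = 1 − 0.199 = 0.801
So the left factor is ~~(B ↔ A) = 0.801.
(B ↔ A) ↔ B = 1 − |0.801 − 0.380| = 1 − 0.421 = 0.579
So the right-hand bound is (B ↔ A) ↔ B = 0.579.
The residuum of the Łukasiewicz t-norm gives the supremum: min(1, 1 − 0.801 + 0.579).
1 − 0.801 + 0.579 = 0.778, so t = min(1, 0.778) = 0.778.
Check: 0.801 ⊗ 0.778 = max(0, 0.579) = 0.579 ≤ 0.579.

0.778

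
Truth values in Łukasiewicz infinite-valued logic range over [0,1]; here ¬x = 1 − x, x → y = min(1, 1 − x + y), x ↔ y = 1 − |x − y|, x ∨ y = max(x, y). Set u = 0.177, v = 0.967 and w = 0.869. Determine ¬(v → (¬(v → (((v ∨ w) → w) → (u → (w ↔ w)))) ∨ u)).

0.790

v ∨ w = max(0.967, 0.869) = 0.967
(v ∨ w) → w = min(1, 1 − 0.967 + 0.869) = min(1, 0.902) = 0.902
w ↔ w = 1 − |0.869 − 0.869| = 1 − 0.000 = 1.000
u → (w ↔ w) = min(1, 1 − 0.177 + 1.000) = min(1, 1.823) = 1.000
((v ∨ w) → w) → (u → (w ↔ w)) = min(1, 1 − 0.902 + 1.000) = min(1, 1.098) = 1.000
v → (((v ∨ w) → w) → (u → (w ↔ w))) = min(1, 1 − 0.967 + 1.000) = min(1, 1.033) = 1.000
¬(v → (((v ∨ w) → w) → (u → (w ↔ w)))) = 1 − 1.000 = 0.000
¬(v → (((v ∨ w) → w) → (u → (w ↔ w)))) ∨ u = max(0.000, 0.177) = 0.177
v → (¬(v → (((v ∨ w) → w) → (u → (w ↔ w)))) ∨ u) = min(1, 1 − 0.967 + 0.177) = min(1, 0.210) = 0.210
¬(v → (¬(v → (((v ∨ w) → w) → (u → (w ↔ w)))) ∨ u)) = 1 − 0.210 = 0.790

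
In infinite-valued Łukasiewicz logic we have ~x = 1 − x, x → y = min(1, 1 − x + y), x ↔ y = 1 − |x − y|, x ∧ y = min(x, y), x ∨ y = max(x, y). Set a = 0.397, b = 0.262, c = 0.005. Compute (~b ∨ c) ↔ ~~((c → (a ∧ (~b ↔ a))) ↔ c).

0.267

~b = 1 − 0.262 = 0.738
~b ∨ c = max(0.738, 0.005) = 0.738
~b ↔ a = 1 − |0.738 − 0.397| = 1 − 0.341 = 0.659
a ∧ (~b ↔ a) = min(0.397, 0.659) = 0.397
c → (a ∧ (~b ↔ a)) = min(1, 1 − 0.005 + 0.397) = min(1, 1.392) = 1.000
(c → (a ∧ (~b ↔ a))) ↔ c = 1 − |1.000 − 0.005| = 1 − 0.995 = 0.005
~((c → (a ∧ (~b ↔ a))) ↔ c) = 1 − 0.005 = 0.995
~~((c → (a ∧ (~b ↔ a))) ↔ c) = 1 − 0.995 = 0.005
(~b ∨ c) ↔ ~~((c → (a ∧ (~b ↔ a))) ↔ c) = 1 − |0.738 − 0.005| = 1 − 0.733 = 0.267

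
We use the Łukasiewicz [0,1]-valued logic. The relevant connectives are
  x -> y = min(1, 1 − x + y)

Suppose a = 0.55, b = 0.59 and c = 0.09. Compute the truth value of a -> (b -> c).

0.95

b -> c = min(1, 1 − 0.59 + 0.09) = min(1, 0.50) = 0.50
a -> (b -> c) = min(1, 1 − 0.55 + 0.50) = min(1, 0.95) = 0.95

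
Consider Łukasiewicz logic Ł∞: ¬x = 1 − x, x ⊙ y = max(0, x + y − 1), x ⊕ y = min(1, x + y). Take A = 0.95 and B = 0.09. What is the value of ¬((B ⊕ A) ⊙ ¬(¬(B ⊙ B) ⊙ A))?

B ⊕ A = min(1, 0.09 + 0.95) = min(1, 1.04) = 1.00
B ⊙ B = max(0, 0.09 + 0.09 − 1) = max(0, -0.82) = 0.00
¬(B ⊙ B) = 1 − 0.00 = 1.00
¬(B ⊙ B) ⊙ A = max(0, 1.00 + 0.95 − 1) = max(0, 0.95) = 0.95
¬(¬(B ⊙ B) ⊙ A) = 1 − 0.95 = 0.05
(B ⊕ A) ⊙ ¬(¬(B ⊙ B) ⊙ A) = max(0, 1.00 + 0.05 − 1) = max(0, 0.05) = 0.05
¬((B ⊕ A) ⊙ ¬(¬(B ⊙ B) ⊙ A)) = 1 − 0.05 = 0.95

0.95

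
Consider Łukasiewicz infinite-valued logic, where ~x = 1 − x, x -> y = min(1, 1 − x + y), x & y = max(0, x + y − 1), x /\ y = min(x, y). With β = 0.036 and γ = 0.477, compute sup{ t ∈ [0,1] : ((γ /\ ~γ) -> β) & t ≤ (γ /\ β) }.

~γ = 1 − 0.477 = 0.523
γ /\ ~γ = min(0.477, 0.523) = 0.477
(γ /\ ~γ) -> β = min(1, 1 − 0.477 + 0.036) = min(1, 0.559) = 0.559
So the left factor is (γ /\ ~γ) -> β = 0.559.
γ /\ β = min(0.477, 0.036) = 0.036
So the right-hand bound is γ /\ β = 0.036.
The residuum of the Łukasiewicz t-norm gives the supremum: min(1, 1 − 0.559 + 0.036).
1 − 0.559 + 0.036 = 0.477, so t = min(1, 0.477) = 0.477.
Check: 0.559 & 0.477 = max(0, 0.036) = 0.036 ≤ 0.036.

0.477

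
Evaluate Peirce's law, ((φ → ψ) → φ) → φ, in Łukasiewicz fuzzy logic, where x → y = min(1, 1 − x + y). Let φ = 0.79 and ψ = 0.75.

φ → ψ = min(1, 1 − 0.79 + 0.75) = min(1, 0.96) = 0.96
(φ → ψ) → φ = min(1, 1 − 0.96 + 0.79) = min(1, 0.83) = 0.83
((φ → ψ) → φ) → φ = min(1, 1 − 0.83 + 0.79) = min(1, 0.96) = 0.96
(The value 0.96 < 1 shows this instance is not satisfied; not a Ł∞-tautology in general.)

0.96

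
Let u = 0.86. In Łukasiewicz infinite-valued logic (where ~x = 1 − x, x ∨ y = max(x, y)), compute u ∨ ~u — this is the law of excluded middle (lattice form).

0.86

~u = 1 − 0.86 = 0.14
u ∨ ~u = max(0.86, 0.14) = 0.86
(The value 0.86 < 1 shows this instance is not satisfied; not a Ł∞-tautology — its value is max(a, 1−a).)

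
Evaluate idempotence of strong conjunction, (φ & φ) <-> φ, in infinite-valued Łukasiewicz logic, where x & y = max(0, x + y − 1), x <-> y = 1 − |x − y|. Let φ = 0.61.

φ & φ = max(0, 0.61 + 0.61 − 1) = max(0, 0.22) = 0.22
(φ & φ) <-> φ = 1 − |0.22 − 0.61| = 1 − 0.39 = 0.61
(The value 0.61 < 1 shows this instance is not satisfied; fails in Ł∞ since a ⊗ a = max(0, 2a−1) ≠ a in general.)

0.61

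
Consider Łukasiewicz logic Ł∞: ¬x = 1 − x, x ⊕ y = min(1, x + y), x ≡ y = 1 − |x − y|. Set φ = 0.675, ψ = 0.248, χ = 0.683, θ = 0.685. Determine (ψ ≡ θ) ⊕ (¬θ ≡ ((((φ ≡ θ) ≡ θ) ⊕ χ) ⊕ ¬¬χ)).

0.878

ψ ≡ θ = 1 − |0.248 − 0.685| = 1 − 0.437 = 0.563
¬θ = 1 − 0.685 = 0.315
φ ≡ θ = 1 − |0.675 − 0.685| = 1 − 0.010 = 0.990
(φ ≡ θ) ≡ θ = 1 − |0.990 − 0.685| = 1 − 0.305 = 0.695
((φ ≡ θ) ≡ θ) ⊕ χ = min(1, 0.695 + 0.683) = min(1, 1.378) = 1.000
¬χ = 1 − 0.683 = 0.317
¬¬χ = 1 − 0.317 = 0.683
(((φ ≡ θ) ≡ θ) ⊕ χ) ⊕ ¬¬χ = min(1, 1.000 + 0.683) = min(1, 1.683) = 1.000
¬θ ≡ ((((φ ≡ θ) ≡ θ) ⊕ χ) ⊕ ¬¬χ) = 1 − |0.315 − 1.000| = 1 − 0.685 = 0.315
(ψ ≡ θ) ⊕ (¬θ ≡ ((((φ ≡ θ) ≡ θ) ⊕ χ) ⊕ ¬¬χ)) = min(1, 0.563 + 0.315) = min(1, 0.878) = 0.878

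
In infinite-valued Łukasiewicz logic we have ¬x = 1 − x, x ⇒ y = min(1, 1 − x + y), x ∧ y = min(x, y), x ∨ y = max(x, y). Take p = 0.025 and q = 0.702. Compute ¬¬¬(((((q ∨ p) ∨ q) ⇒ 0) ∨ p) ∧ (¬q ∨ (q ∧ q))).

q ∨ p = max(0.702, 0.025) = 0.702
(q ∨ p) ∨ q = max(0.702, 0.702) = 0.702
((q ∨ p) ∨ q) ⇒ 0 = min(1, 1 − 0.702 + 0.000) = min(1, 0.298) = 0.298
(((q ∨ p) ∨ q) ⇒ 0) ∨ p = max(0.298, 0.025) = 0.298
¬q = 1 − 0.702 = 0.298
q ∧ q = min(0.702, 0.702) = 0.702
¬q ∨ (q ∧ q) = max(0.298, 0.702) = 0.702
((((q ∨ p) ∨ q) ⇒ 0) ∨ p) ∧ (¬q ∨ (q ∧ q)) = min(0.298, 0.702) = 0.298
¬(((((q ∨ p) ∨ q) ⇒ 0) ∨ p) ∧ (¬q ∨ (q ∧ q))) = 1 − 0.298 = 0.702
¬¬(((((q ∨ p) ∨ q) ⇒ 0) ∨ p) ∧ (¬q ∨ (q ∧ q))) = 1 − 0.702 = 0.298
¬¬¬(((((q ∨ p) ∨ q) ⇒ 0) ∨ p) ∧ (¬q ∨ (q ∧ q))) = 1 − 0.298 = 0.702

0.702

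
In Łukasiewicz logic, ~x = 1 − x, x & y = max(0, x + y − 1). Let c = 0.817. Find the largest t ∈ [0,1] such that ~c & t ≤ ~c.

1.000

~c = 1 − 0.817 = 0.183
So the left factor is ~c = 0.183.
So the right-hand bound is ~c = 0.183.
The residuum of the Łukasiewicz t-norm gives the supremum: min(1, 1 − 0.183 + 0.183).
1 − 0.183 + 0.183 = 1.000, so t = min(1, 1.000) = 1.000.
Check: 0.183 & 1.000 = max(0, 0.183) = 0.183 ≤ 0.183.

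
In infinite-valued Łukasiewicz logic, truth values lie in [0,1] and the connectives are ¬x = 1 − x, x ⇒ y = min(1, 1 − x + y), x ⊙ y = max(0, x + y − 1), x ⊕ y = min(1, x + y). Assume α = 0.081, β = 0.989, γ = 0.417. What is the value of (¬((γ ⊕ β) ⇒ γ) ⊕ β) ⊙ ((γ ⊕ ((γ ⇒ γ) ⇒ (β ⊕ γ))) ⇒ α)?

0.081

γ ⊕ β = min(1, 0.417 + 0.989) = min(1, 1.406) = 1.000
(γ ⊕ β) ⇒ γ = min(1, 1 − 1.000 + 0.417) = min(1, 0.417) = 0.417
¬((γ ⊕ β) ⇒ γ) = 1 − 0.417 = 0.583
¬((γ ⊕ β) ⇒ γ) ⊕ β = min(1, 0.583 + 0.989) = min(1, 1.572) = 1.000
γ ⇒ γ = min(1, 1 − 0.417 + 0.417) = min(1, 1.000) = 1.000
β ⊕ γ = min(1, 0.989 + 0.417) = min(1, 1.406) = 1.000
(γ ⇒ γ) ⇒ (β ⊕ γ) = min(1, 1 − 1.000 + 1.000) = min(1, 1.000) = 1.000
γ ⊕ ((γ ⇒ γ) ⇒ (β ⊕ γ)) = min(1, 0.417 + 1.000) = min(1, 1.417) = 1.000
(γ ⊕ ((γ ⇒ γ) ⇒ (β ⊕ γ))) ⇒ α = min(1, 1 − 1.000 + 0.081) = min(1, 0.081) = 0.081
(¬((γ ⊕ β) ⇒ γ) ⊕ β) ⊙ ((γ ⊕ ((γ ⇒ γ) ⇒ (β ⊕ γ))) ⇒ α) = max(0, 1.000 + 0.081 − 1) = max(0, 0.081) = 0.081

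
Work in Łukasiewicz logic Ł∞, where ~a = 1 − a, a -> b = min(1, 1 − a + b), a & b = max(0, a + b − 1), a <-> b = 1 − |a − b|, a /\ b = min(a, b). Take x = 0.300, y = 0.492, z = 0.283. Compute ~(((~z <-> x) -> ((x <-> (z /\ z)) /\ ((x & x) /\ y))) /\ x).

~z = 1 − 0.283 = 0.717
~z <-> x = 1 − |0.717 − 0.300| = 1 − 0.417 = 0.583
z /\ z = min(0.283, 0.283) = 0.283
x <-> (z /\ z) = 1 − |0.300 − 0.283| = 1 − 0.017 = 0.983
x & x = max(0, 0.300 + 0.300 − 1) = max(0, -0.400) = 0.000
(x & x) /\ y = min(0.000, 0.492) = 0.000
(x <-> (z /\ z)) /\ ((x & x) /\ y) = min(0.983, 0.000) = 0.000
(~z <-> x) -> ((x <-> (z /\ z)) /\ ((x & x) /\ y)) = min(1, 1 − 0.583 + 0.000) = min(1, 0.417) = 0.417
((~z <-> x) -> ((x <-> (z /\ z)) /\ ((x & x) /\ y))) /\ x = min(0.417, 0.300) = 0.300
~(((~z <-> x) -> ((x <-> (z /\ z)) /\ ((x & x) /\ y))) /\ x) = 1 − 0.300 = 0.700

0.700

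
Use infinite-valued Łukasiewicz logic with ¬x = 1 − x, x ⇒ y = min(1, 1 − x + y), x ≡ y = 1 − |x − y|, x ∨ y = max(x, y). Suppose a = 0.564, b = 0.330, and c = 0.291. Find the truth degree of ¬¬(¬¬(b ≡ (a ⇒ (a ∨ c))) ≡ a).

0.766

a ∨ c = max(0.564, 0.291) = 0.564
a ⇒ (a ∨ c) = min(1, 1 − 0.564 + 0.564) = min(1, 1.000) = 1.000
b ≡ (a ⇒ (a ∨ c)) = 1 − |0.330 − 1.000| = 1 − 0.670 = 0.330
¬(b ≡ (a ⇒ (a ∨ c))) = 1 − 0.330 = 0.670
¬¬(b ≡ (a ⇒ (a ∨ c))) = 1 − 0.670 = 0.330
¬¬(b ≡ (a ⇒ (a ∨ c))) ≡ a = 1 − |0.330 − 0.564| = 1 − 0.234 = 0.766
¬(¬¬(b ≡ (a ⇒ (a ∨ c))) ≡ a) = 1 − 0.766 = 0.234
¬¬(¬¬(b ≡ (a ⇒ (a ∨ c))) ≡ a) = 1 − 0.234 = 0.766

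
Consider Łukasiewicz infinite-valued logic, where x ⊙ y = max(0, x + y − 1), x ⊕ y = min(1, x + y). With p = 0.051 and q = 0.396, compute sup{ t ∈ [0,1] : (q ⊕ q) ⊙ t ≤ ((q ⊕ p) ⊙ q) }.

q ⊕ q = min(1, 0.396 + 0.396) = min(1, 0.792) = 0.792
So the left factor is q ⊕ q = 0.792.
q ⊕ p = min(1, 0.396 + 0.051) = min(1, 0.447) = 0.447
(q ⊕ p) ⊙ q = max(0, 0.447 + 0.396 − 1) = max(0, -0.157) = 0.000
So the right-hand bound is (q ⊕ p) ⊙ q = 0.000.
The residuum of the Łukasiewicz t-norm gives the supremum: min(1, 1 − 0.792 + 0.000).
1 − 0.792 + 0.000 = 0.208, so t = min(1, 0.208) = 0.208.
Check: 0.792 ⊙ 0.208 = max(0, 0.000) = 0.000 ≤ 0.000.

0.208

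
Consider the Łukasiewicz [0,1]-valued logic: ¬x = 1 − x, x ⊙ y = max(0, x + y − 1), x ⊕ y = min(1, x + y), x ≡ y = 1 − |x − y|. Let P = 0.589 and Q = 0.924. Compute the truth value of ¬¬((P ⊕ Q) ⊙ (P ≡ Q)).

P ⊕ Q = min(1, 0.589 + 0.924) = min(1, 1.513) = 1.000
P ≡ Q = 1 − |0.589 − 0.924| = 1 − 0.335 = 0.665
(P ⊕ Q) ⊙ (P ≡ Q) = max(0, 1.000 + 0.665 − 1) = max(0, 0.665) = 0.665
¬((P ⊕ Q) ⊙ (P ≡ Q)) = 1 − 0.665 = 0.335
¬¬((P ⊕ Q) ⊙ (P ≡ Q)) = 1 − 0.335 = 0.665

0.665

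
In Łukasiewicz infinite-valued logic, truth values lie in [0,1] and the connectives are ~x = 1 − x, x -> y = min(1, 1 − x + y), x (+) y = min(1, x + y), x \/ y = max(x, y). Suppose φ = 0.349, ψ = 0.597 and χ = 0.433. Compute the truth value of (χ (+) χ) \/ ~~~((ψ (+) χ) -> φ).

0.866

χ (+) χ = min(1, 0.433 + 0.433) = min(1, 0.866) = 0.866
ψ (+) χ = min(1, 0.597 + 0.433) = min(1, 1.030) = 1.000
(ψ (+) χ) -> φ = min(1, 1 − 1.000 + 0.349) = min(1, 0.349) = 0.349
~((ψ (+) χ) -> φ) = 1 − 0.349 = 0.651
~~((ψ (+) χ) -> φ) = 1 − 0.651 = 0.349
~~~((ψ (+) χ) -> φ) = 1 − 0.349 = 0.651
(χ (+) χ) \/ ~~~((ψ (+) χ) -> φ) = max(0.866, 0.651) = 0.866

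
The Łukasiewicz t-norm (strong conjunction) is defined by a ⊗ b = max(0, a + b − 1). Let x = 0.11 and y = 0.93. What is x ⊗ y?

x ⊗ y = max(0, 0.11 + 0.93 − 1) = max(0, 0.04) = 0.04
For comparison, the Gödel (minimum) t-norm min(a, b) would give 0.11.

0.04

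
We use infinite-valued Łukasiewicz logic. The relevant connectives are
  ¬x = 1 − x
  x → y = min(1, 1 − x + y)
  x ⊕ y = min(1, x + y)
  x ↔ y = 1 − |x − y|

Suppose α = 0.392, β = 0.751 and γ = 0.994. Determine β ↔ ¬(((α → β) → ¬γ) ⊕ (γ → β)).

0.486

α → β = min(1, 1 − 0.392 + 0.751) = min(1, 1.359) = 1.000
¬γ = 1 − 0.994 = 0.006
(α → β) → ¬γ = min(1, 1 − 1.000 + 0.006) = min(1, 0.006) = 0.006
γ → β = min(1, 1 − 0.994 + 0.751) = min(1, 0.757) = 0.757
((α → β) → ¬γ) ⊕ (γ → β) = min(1, 0.006 + 0.757) = min(1, 0.763) = 0.763
¬(((α → β) → ¬γ) ⊕ (γ → β)) = 1 − 0.763 = 0.237
β ↔ ¬(((α → β) → ¬γ) ⊕ (γ → β)) = 1 − |0.751 − 0.237| = 1 − 0.514 = 0.486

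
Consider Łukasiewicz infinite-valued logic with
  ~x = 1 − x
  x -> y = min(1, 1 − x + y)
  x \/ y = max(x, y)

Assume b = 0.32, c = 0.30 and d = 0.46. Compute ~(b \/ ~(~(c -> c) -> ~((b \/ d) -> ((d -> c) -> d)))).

0.68

c -> c = min(1, 1 − 0.30 + 0.30) = min(1, 1.00) = 1.00
~(c -> c) = 1 − 1.00 = 0.00
b \/ d = max(0.32, 0.46) = 0.46
d -> c = min(1, 1 − 0.46 + 0.30) = min(1, 0.84) = 0.84
(d -> c) -> d = min(1, 1 − 0.84 + 0.46) = min(1, 0.62) = 0.62
(b \/ d) -> ((d -> c) -> d) = min(1, 1 − 0.46 + 0.62) = min(1, 1.16) = 1.00
~((b \/ d) -> ((d -> c) -> d)) = 1 − 1.00 = 0.00
~(c -> c) -> ~((b \/ d) -> ((d -> c) -> d)) = min(1, 1 − 0.00 + 0.00) = min(1, 1.00) = 1.00
~(~(c -> c) -> ~((b \/ d) -> ((d -> c) -> d))) = 1 − 1.00 = 0.00
b \/ ~(~(c -> c) -> ~((b \/ d) -> ((d -> c) -> d))) = max(0.32, 0.00) = 0.32
~(b \/ ~(~(c -> c) -> ~((b \/ d) -> ((d -> c) -> d)))) = 1 − 0.32 = 0.68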